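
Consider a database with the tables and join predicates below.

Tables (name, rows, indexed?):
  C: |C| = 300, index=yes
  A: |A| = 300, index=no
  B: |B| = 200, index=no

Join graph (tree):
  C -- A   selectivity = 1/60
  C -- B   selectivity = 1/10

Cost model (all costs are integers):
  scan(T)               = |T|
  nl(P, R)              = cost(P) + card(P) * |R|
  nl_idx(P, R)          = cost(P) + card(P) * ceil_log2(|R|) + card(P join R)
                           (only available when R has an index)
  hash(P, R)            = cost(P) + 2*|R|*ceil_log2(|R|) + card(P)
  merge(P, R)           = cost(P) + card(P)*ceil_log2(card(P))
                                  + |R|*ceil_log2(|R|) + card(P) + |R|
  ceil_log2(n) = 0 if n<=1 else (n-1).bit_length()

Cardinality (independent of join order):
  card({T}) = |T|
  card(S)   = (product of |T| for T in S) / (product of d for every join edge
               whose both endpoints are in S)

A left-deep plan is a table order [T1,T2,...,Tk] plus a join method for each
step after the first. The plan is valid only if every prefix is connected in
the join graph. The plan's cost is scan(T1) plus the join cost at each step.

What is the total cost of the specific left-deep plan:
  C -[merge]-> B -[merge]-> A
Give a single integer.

step 1: scan C: cost=300, card=300
step 2: join B via merge
    card(P join B) = 300*200/(10) = 6000
    cost = 300 + 300*9 + 200*8 + 300 + 200 = 5100
step 3: join A via merge
    card(P join A) = 6000*300/(60) = 30000
    cost = 5100 + 6000*13 + 300*9 + 6000 + 300 = 92100

92100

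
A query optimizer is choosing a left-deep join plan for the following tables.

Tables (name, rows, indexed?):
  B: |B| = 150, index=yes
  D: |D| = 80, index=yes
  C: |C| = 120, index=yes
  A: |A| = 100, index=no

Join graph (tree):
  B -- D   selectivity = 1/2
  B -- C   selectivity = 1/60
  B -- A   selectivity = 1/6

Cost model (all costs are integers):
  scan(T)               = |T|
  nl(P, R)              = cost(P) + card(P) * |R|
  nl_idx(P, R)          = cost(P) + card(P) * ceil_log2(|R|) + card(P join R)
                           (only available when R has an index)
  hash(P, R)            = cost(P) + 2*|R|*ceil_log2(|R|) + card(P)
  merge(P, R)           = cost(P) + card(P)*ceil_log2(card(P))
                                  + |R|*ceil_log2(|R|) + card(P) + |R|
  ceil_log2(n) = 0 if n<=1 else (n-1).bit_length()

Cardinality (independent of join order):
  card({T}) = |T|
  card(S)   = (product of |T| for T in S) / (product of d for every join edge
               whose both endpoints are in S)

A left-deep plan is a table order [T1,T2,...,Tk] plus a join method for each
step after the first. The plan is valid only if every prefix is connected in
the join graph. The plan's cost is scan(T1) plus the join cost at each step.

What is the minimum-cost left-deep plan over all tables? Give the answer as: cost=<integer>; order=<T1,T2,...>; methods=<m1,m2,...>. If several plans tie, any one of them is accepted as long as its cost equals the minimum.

cost=9200; order=C,B,A,D; methods=nl_idx,hash,hash

Selinger DP (subsets sized 1..n):
  {B}: scan cost=150, card=150
  {D}: scan cost=80, card=80
  {C}: scan cost=120, card=120
  {A}: scan cost=100, card=100
  {BD}: card=6000; try (D,hash)→1420, (B,merge)→2070, (D,merge)→2140, (B,hash)→2560, (B,nl_idx)→6720, (D,nl_idx)→7200 …(+2); best=1420 via (D,hash)
  {BC}: card=300; try (B,nl_idx)→1380, (C,nl_idx)→1500, (C,hash)→1980, (B,merge)→2430, (C,merge)→2460, (B,hash)→2640 …(+2); best=1380 via (B,nl_idx)
  {AB}: card=2500; try (A,hash)→1700, (B,merge)→2250, (A,merge)→2300, (B,hash)→2600, (B,nl_idx)→3400, (B,nl)→15100 …(+1); best=1700 via (A,hash)
  {BCD}: card=12000; try (D,hash)→2800, (D,merge)→5020, (C,hash)→9100, (D,nl_idx)→15480, (D,nl)→25380, (C,nl_idx)→55420 …(+2); best=2800 via (D,hash)
  {ABD}: card=100000; try (D,hash)→5320, (A,hash)→8820, (D,merge)→34840, (A,merge)→86220, (D,nl_idx)→119200, (D,nl)→201700 …(+1); best=5320 via (D,hash)
  {ABC}: card=5000; try (A,hash)→3080, (A,merge)→5180, (C,hash)→5880, (C,nl_idx)→24200, (A,nl)→31380, (C,merge)→35160 …(+1); best=3080 via (A,hash)
  {ABCD}: card=200000; try (D,hash)→9200, (A,hash)→16200, (D,merge)→73720, (C,hash)→107000, (A,merge)→183600, (D,nl_idx)→238080 …(+5); best=9200 via (D,hash)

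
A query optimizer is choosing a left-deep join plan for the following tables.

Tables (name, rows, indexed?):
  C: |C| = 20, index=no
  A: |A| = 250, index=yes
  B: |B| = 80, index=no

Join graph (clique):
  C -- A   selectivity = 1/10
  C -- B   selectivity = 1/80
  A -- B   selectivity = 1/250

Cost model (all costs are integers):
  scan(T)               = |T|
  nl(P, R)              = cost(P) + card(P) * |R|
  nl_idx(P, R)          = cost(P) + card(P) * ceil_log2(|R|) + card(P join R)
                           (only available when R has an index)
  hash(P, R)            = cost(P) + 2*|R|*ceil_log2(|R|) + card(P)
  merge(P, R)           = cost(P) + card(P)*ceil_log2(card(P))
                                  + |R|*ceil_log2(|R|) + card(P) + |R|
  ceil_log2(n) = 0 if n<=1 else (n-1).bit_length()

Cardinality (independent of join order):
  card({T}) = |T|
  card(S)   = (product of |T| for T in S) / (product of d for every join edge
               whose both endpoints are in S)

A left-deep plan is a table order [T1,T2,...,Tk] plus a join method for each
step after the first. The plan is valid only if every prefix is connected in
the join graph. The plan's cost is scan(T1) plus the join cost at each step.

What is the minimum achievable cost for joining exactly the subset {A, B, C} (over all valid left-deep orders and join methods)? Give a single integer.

Selinger DP over subsets of {A,B,C}:
  {C}: scan cost=20, card=20
  {A}: scan cost=250, card=250
  {B}: scan cost=80, card=80
  {AC}: card=500; try (A,nl_idx)→680, (C,hash)→700, (A,merge)→2390, (C,merge)→2620, (A,hash)→4040, (A,nl)→5020 …(+1); best=680 via (A,nl_idx)
  {BC}: card=20; try (C,hash)→360, (B,merge)→780, (C,merge)→840, (B,hash)→1160, (B,nl)→1620, (C,nl)→1680; best=360 via (C,hash)
  {AB}: card=80; try (A,nl_idx)→800, (B,hash)→1620, (A,merge)→2970, (B,merge)→3140, (A,hash)→4160, (A,nl)→20080 …(+1); best=800 via (A,nl_idx)
  {ABC}: card=2; try (A,nl_idx)→522, (C,hash)→1080, (C,merge)→1560, (B,hash)→2300, (C,nl)→2400, (A,merge)→2730 …(+4); best=522 via (A,nl_idx)

522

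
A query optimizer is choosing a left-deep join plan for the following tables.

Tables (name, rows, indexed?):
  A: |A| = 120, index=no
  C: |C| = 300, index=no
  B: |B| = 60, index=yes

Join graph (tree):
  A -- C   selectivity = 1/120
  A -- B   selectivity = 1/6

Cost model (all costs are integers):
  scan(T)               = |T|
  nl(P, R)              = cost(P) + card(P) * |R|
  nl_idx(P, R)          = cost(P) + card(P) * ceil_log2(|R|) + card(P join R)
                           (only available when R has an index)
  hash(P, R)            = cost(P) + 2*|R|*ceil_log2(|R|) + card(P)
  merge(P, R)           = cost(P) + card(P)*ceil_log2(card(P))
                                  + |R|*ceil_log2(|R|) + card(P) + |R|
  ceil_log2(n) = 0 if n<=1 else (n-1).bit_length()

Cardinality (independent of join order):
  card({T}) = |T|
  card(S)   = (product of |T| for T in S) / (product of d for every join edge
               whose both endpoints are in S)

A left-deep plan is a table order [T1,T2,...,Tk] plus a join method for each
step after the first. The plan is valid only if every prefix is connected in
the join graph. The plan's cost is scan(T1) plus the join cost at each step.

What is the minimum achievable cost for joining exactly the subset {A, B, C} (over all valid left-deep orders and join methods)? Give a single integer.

Selinger DP over subsets of {A,B,C}:
  {A}: scan cost=120, card=120
  {C}: scan cost=300, card=300
  {B}: scan cost=60, card=60
  {AC}: card=300; try (A,hash)→2280, (C,merge)→4080, (A,merge)→4260, (C,hash)→5640, (C,nl)→36120, (A,nl)→36300; best=2280 via (A,hash)
  {AB}: card=1200; try (B,hash)→960, (A,merge)→1440, (B,merge)→1500, (A,hash)→1800, (B,nl_idx)→2040, (A,nl)→7260 …(+1); best=960 via (B,hash)
  {ABC}: card=3000; try (B,hash)→3300, (B,merge)→5700, (B,nl_idx)→7080, (C,hash)→7560, (C,merge)→18360, (B,nl)→20280 …(+1); best=3300 via (B,hash)

3300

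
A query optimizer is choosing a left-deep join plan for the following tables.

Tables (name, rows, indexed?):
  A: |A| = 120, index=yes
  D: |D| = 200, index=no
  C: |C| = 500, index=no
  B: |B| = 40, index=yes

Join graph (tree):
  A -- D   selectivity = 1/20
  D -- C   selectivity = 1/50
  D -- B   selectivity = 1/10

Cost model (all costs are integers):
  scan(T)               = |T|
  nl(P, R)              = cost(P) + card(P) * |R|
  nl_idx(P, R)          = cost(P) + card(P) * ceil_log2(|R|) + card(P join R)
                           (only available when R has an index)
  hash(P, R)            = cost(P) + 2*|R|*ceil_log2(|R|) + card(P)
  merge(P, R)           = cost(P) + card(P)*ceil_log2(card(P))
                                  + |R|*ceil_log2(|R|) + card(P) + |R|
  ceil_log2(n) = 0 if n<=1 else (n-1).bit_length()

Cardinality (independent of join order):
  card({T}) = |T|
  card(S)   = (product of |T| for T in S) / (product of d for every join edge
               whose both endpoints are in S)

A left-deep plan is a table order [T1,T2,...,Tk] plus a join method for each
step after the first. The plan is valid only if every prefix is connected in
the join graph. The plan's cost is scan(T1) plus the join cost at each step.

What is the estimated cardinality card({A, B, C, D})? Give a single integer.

48000

Tables in S: A(120), B(40), C(500), D(200)
Edges inside S: A-D(d=20), D-C(d=50), D-B(d=10)
numerator = 120 * 40 * 500 * 200 = 480000000
denominator = 20 * 50 * 10 = 10000
card(S) = 480000000 / 10000 = 48000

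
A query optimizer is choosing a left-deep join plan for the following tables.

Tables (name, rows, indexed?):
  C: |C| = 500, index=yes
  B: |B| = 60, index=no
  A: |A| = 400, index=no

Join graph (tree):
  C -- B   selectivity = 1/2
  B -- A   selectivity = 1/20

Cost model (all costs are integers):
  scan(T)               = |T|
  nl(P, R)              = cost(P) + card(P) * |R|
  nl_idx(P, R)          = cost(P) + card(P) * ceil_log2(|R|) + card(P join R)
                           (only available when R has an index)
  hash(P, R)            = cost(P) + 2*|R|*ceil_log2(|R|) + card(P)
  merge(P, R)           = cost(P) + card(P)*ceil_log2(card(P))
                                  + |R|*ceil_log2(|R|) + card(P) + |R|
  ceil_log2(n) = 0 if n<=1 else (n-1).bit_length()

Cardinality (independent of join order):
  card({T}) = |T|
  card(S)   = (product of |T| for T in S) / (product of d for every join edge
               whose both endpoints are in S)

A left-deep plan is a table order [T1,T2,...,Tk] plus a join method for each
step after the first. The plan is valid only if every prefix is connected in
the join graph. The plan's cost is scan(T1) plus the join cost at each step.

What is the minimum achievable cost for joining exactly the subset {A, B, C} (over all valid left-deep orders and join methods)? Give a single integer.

11720

Selinger DP over subsets of {A,B,C}:
  {C}: scan cost=500, card=500
  {B}: scan cost=60, card=60
  {A}: scan cost=400, card=400
  {BC}: card=15000; try (B,hash)→1720, (C,merge)→5480, (B,merge)→5920, (C,hash)→9120, (C,nl_idx)→15600, (C,nl)→30060 …(+1); best=1720 via (B,hash)
  {AB}: card=1200; try (B,hash)→1520, (A,merge)→4480, (B,merge)→4820, (A,hash)→7320, (A,nl)→24060, (B,nl)→24400; best=1520 via (B,hash)
  {ABC}: card=300000; try (C,hash)→11720, (C,merge)→20920, (A,hash)→23920, (A,merge)→230720, (C,nl_idx)→312320, (C,nl)→601520 …(+1); best=11720 via (C,hash)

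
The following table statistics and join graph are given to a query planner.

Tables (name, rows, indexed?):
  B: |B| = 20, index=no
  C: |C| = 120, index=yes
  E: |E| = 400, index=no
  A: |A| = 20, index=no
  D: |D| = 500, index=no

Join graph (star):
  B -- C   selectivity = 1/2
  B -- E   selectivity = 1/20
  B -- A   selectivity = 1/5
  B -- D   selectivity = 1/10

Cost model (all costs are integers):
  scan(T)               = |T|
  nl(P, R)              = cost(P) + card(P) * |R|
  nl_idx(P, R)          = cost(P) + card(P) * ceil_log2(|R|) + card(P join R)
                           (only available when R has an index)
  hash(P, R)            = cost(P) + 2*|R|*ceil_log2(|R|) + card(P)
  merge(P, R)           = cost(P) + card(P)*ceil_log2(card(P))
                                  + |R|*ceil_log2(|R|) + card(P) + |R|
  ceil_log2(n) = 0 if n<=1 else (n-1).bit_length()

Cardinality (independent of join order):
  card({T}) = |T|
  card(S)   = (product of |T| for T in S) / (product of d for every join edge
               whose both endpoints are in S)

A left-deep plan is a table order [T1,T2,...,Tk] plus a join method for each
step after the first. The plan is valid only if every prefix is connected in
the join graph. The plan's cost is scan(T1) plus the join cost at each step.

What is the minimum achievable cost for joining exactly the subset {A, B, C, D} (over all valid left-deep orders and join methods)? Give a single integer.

8080

Selinger DP over subsets of {A,B,C,D}:
  {B}: scan cost=20, card=20
  {C}: scan cost=120, card=120
  {A}: scan cost=20, card=20
  {D}: scan cost=500, card=500
  {BC}: card=1200; try (B,hash)→440, (C,merge)→1100, (B,merge)→1200, (C,nl_idx)→1360, (C,hash)→1720, (C,nl)→2420 …(+1); best=440 via (B,hash)
  {AB}: card=80; try (B,hash)→240, (A,hash)→240, (B,merge)→260, (A,merge)→260, (B,nl)→420, (A,nl)→420; best=240 via (B,hash)
  {BD}: card=1000; try (B,hash)→1200, (D,merge)→5140, (B,merge)→5620, (D,hash)→9040, (D,nl)→10020, (B,nl)→10500; best=1200 via (B,hash)
  {ABC}: card=4800; try (C,merge)→1840, (A,hash)→1840, (C,hash)→2000, (C,nl_idx)→5600, (C,nl)→9840, (A,merge)→14960 …(+1); best=1840 via (C,merge)
  {BCD}: card=60000; try (C,hash)→3880, (D,hash)→10640, (C,merge)→13160, (D,merge)→19840, (C,nl_idx)→68200, (C,nl)→121200 …(+1); best=3880 via (C,hash)
  {ABD}: card=4000; try (A,hash)→2400, (D,merge)→5880, (D,hash)→9320, (A,merge)→12320, (A,nl)→21200, (D,nl)→40240; best=2400 via (A,hash)
  {ABCD}: card=240000; try (C,hash)→8080, (D,hash)→15640, (C,merge)→55360, (A,hash)→64080, (D,merge)→74040, (C,nl_idx)→270400 …(+4); best=8080 via (C,hash)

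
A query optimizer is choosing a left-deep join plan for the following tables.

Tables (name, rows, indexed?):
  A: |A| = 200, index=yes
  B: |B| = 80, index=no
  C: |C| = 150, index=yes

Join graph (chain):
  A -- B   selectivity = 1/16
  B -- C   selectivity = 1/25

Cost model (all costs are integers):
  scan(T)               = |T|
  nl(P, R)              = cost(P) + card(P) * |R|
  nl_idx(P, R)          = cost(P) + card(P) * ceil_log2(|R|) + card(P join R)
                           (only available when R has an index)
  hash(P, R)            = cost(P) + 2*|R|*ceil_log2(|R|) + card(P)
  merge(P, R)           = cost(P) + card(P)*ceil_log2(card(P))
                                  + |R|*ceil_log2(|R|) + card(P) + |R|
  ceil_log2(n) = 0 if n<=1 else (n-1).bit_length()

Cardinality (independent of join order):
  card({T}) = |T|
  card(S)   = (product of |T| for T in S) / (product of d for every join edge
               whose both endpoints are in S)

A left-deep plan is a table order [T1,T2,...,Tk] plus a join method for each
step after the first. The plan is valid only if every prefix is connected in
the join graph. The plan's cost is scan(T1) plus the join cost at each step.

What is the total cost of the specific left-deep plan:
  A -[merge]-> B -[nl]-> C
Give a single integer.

step 1: scan A: cost=200, card=200
step 2: join B via merge
    card(P join B) = 200*80/(16) = 1000
    cost = 200 + 200*8 + 80*7 + 200 + 80 = 2640
step 3: join C via nl
    card(P join C) = 1000*150/(25) = 6000
    cost = 2640 + 1000*150 = 152640

152640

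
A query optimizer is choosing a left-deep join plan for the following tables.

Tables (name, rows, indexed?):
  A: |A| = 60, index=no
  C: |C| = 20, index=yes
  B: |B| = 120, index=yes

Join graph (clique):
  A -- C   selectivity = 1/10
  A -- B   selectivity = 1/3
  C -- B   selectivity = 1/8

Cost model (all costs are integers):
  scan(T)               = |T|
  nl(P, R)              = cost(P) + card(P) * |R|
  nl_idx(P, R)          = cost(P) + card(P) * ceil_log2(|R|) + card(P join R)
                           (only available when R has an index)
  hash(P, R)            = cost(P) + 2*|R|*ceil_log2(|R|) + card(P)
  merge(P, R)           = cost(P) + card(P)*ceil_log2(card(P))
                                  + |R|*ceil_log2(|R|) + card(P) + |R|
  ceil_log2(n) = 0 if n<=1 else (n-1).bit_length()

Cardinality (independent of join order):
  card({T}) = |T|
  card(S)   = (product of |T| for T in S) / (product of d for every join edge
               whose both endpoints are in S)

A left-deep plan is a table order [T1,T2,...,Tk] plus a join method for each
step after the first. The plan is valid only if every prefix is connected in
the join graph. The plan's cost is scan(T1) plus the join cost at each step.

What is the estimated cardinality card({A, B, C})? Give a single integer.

Tables in S: A(60), B(120), C(20)
Edges inside S: A-C(d=10), A-B(d=3), C-B(d=8)
numerator = 60 * 120 * 20 = 144000
denominator = 10 * 3 * 8 = 240
card(S) = 144000 / 240 = 600

600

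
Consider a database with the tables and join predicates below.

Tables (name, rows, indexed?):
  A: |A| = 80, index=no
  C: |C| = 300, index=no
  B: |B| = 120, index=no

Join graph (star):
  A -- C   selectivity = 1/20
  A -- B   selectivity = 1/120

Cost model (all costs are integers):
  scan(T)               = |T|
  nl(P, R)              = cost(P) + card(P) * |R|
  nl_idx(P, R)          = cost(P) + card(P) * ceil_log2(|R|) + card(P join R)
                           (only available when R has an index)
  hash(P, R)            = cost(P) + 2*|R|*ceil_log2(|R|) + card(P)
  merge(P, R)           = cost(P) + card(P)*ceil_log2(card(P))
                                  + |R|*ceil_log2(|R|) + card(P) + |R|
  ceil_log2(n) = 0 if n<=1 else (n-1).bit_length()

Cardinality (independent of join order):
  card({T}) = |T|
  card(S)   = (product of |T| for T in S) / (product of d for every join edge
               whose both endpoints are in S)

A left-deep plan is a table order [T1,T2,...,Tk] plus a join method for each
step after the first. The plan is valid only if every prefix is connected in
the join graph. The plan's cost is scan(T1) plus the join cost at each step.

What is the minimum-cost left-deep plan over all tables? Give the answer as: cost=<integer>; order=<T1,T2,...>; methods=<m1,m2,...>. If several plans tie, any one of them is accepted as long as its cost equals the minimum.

Selinger DP (subsets sized 1..n):
  {A}: scan cost=80, card=80
  {C}: scan cost=300, card=300
  {B}: scan cost=120, card=120
  {AC}: card=1200; try (A,hash)→1720, (C,merge)→3720, (A,merge)→3940, (C,hash)→5560, (C,nl)→24080, (A,nl)→24300; best=1720 via (A,hash)
  {AB}: card=80; try (A,hash)→1360, (B,merge)→1680, (A,merge)→1720, (B,hash)→1840, (B,nl)→9680, (A,nl)→9720; best=1360 via (A,hash)
  {ABC}: card=1200; try (B,hash)→4600, (C,merge)→5000, (C,hash)→6840, (B,merge)→17080, (C,nl)→25360, (B,nl)→145720; best=4600 via (B,hash)

cost=4600; order=C,A,B; methods=hash,hash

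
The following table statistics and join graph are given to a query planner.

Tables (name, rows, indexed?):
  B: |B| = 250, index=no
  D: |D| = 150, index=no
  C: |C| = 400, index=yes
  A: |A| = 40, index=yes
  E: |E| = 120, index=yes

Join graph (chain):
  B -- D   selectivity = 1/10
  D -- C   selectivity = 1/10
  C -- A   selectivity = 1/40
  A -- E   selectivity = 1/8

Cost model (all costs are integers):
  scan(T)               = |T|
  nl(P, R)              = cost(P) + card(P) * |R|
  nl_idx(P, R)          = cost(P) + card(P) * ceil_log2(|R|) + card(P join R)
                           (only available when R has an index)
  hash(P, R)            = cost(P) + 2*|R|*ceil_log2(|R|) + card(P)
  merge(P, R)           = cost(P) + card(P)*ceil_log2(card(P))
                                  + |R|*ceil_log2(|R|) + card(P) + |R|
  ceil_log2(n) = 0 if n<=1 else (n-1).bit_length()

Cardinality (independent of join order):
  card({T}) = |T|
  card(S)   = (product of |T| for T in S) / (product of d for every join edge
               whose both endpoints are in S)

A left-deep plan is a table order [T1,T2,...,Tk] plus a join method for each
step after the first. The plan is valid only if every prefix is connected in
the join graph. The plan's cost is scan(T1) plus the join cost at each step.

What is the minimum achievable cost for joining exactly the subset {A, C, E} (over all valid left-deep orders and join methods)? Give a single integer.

Selinger DP over subsets of {A,C,E}:
  {C}: scan cost=400, card=400
  {A}: scan cost=40, card=40
  {E}: scan cost=120, card=120
  {AC}: card=400; try (C,nl_idx)→800, (A,hash)→1280, (A,nl_idx)→3200, (C,merge)→4320, (A,merge)→4680, (C,hash)→7280 …(+2); best=800 via (C,nl_idx)
  {AE}: card=600; try (A,hash)→720, (E,nl_idx)→920, (E,merge)→1280, (A,merge)→1360, (A,nl_idx)→1440, (E,hash)→1760 …(+2); best=720 via (A,hash)
  {ACE}: card=6000; try (E,hash)→2880, (E,merge)→5760, (C,hash)→8520, (E,nl_idx)→9600, (C,merge)→11320, (C,nl_idx)→12120 …(+2); best=2880 via (E,hash)

2880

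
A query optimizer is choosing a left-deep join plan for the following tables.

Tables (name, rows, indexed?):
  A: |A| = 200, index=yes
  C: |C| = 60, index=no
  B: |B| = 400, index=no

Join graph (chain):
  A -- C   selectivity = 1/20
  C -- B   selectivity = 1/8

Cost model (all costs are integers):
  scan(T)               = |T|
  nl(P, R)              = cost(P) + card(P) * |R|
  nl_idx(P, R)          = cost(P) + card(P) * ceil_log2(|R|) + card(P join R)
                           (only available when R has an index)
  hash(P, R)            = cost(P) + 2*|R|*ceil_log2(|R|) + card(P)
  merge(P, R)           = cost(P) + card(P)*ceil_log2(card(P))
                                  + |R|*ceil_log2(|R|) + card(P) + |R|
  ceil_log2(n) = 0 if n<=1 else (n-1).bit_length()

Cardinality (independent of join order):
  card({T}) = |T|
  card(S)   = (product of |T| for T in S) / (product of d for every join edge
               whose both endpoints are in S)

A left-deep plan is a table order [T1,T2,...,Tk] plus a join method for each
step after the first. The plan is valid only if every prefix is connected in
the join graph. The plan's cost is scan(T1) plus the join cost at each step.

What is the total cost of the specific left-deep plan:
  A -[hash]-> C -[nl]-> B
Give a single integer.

241120

step 1: scan A: cost=200, card=200
step 2: join C via hash
    card(P join C) = 200*60/(20) = 600
    cost = 200 + 2*60*6 + 200 = 1120
step 3: join B via nl
    card(P join B) = 600*400/(8) = 30000
    cost = 1120 + 600*400 = 241120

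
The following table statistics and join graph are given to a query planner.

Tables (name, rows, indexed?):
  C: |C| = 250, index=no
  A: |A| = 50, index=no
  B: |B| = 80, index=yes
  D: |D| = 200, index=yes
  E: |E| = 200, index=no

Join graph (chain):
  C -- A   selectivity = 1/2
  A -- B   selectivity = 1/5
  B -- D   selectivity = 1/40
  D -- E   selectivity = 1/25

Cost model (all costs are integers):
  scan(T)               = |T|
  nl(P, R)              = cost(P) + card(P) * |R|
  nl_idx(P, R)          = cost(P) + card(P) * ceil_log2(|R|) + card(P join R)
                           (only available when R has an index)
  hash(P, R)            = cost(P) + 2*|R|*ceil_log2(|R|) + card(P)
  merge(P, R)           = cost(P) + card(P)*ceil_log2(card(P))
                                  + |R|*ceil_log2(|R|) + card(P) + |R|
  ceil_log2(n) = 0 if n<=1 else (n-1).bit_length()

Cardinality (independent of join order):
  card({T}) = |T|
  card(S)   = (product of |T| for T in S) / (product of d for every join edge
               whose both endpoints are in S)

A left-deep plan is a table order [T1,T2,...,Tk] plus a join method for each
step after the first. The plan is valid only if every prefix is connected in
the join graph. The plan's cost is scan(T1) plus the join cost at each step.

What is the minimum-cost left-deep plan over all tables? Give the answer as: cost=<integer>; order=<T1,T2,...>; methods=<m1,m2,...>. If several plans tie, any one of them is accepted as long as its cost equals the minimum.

Selinger DP (subsets sized 1..n):
  {C}: scan cost=250, card=250
  {A}: scan cost=50, card=50
  {B}: scan cost=80, card=80
  {D}: scan cost=200, card=200
  {E}: scan cost=200, card=200
  {AC}: card=6250; try (A,hash)→1100, (C,merge)→2650, (A,merge)→2850, (C,hash)→4100, (C,nl)→12550, (A,nl)→12750; best=1100 via (A,hash)
  {AB}: card=800; try (A,hash)→760, (B,merge)→1040, (A,merge)→1070, (B,nl_idx)→1200, (B,hash)→1220, (B,nl)→4050 …(+1); best=760 via (A,hash)
  {BD}: card=400; try (D,nl_idx)→1120, (B,hash)→1520, (B,nl_idx)→2000, (D,merge)→2520, (B,merge)→2640, (D,hash)→3360 …(+2); best=1120 via (D,nl_idx)
  {DE}: card=1600; try (D,nl_idx)→3400, (E,hash)→3600, (D,hash)→3600, (E,merge)→3800, (D,merge)→3800, (E,nl)→40200 …(+1); best=3400 via (D,nl_idx)
  {ABC}: card=100000; try (C,hash)→5560, (B,hash)→8470, (C,merge)→11810, (B,merge)→89240, (B,nl_idx)→144850, (C,nl)→200760 …(+1); best=5560 via (C,hash)
  {ABD}: card=4000; try (A,hash)→2120, (D,hash)→4760, (A,merge)→5470, (D,nl_idx)→11160, (D,merge)→11360, (A,nl)→21120 …(+1); best=2120 via (A,hash)
  {BDE}: card=3200; try (E,hash)→4720, (B,hash)→6120, (E,merge)→6920, (B,nl_idx)→17800, (B,merge)→23240, (E,nl)→81120 …(+1); best=4720 via (E,hash)
  {ABCD}: card=500000; try (C,hash)→10120, (C,merge)→56370, (D,hash)→108760, (C,nl)→1002120, (D,nl_idx)→1305560, (D,merge)→1807360 …(+1); best=10120 via (C,hash)
  {ABDE}: card=32000; try (A,hash)→8520, (E,hash)→9320, (A,merge)→46670, (E,merge)→55920, (A,nl)→164720, (E,nl)→802120; best=8520 via (A,hash)
  {ABCDE}: card=4000000; try (C,hash)→44520, (E,hash)→513320, (C,merge)→522770, (C,nl)→8008520, (E,merge)→10011920, (E,nl)→100010120; best=44520 via (C,hash)

cost=44520; order=B,D,E,A,C; methods=nl_idx,hash,hash,hash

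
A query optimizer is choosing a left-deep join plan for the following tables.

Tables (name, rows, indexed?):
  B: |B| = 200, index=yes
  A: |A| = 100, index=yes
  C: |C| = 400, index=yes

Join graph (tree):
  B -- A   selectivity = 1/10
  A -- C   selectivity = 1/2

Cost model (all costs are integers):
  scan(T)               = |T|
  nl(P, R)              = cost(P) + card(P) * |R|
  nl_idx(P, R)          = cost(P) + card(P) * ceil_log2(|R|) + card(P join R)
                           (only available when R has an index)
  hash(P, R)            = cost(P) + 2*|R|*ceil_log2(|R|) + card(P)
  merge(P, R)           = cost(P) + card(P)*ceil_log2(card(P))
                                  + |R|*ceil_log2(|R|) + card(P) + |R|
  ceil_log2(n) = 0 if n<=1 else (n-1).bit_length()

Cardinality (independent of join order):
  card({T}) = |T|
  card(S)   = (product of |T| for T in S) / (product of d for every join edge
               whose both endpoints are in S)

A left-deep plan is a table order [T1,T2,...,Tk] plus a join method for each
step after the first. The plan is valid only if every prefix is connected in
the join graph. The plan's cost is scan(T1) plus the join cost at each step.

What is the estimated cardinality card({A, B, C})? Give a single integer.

400000

Tables in S: A(100), B(200), C(400)
Edges inside S: B-A(d=10), A-C(d=2)
numerator = 100 * 200 * 400 = 8000000
denominator = 10 * 2 = 20
card(S) = 8000000 / 20 = 400000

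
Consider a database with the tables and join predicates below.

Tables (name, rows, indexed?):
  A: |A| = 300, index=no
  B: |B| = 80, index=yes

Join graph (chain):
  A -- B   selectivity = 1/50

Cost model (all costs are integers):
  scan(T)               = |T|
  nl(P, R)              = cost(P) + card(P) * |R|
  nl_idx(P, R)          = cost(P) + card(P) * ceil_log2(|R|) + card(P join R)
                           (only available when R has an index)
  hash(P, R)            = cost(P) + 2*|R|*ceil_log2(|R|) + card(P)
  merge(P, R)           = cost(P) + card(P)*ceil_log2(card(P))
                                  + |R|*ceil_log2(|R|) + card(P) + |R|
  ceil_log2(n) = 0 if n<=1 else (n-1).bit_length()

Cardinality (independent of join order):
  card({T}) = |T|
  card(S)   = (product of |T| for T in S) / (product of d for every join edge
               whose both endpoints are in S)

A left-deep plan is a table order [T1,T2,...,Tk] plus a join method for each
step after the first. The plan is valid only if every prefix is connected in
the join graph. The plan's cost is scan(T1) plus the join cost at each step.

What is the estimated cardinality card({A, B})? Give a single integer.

480

Tables in S: A(300), B(80)
Edges inside S: A-B(d=50)
numerator = 300 * 80 = 24000
denominator = 50 = 50
card(S) = 24000 / 50 = 480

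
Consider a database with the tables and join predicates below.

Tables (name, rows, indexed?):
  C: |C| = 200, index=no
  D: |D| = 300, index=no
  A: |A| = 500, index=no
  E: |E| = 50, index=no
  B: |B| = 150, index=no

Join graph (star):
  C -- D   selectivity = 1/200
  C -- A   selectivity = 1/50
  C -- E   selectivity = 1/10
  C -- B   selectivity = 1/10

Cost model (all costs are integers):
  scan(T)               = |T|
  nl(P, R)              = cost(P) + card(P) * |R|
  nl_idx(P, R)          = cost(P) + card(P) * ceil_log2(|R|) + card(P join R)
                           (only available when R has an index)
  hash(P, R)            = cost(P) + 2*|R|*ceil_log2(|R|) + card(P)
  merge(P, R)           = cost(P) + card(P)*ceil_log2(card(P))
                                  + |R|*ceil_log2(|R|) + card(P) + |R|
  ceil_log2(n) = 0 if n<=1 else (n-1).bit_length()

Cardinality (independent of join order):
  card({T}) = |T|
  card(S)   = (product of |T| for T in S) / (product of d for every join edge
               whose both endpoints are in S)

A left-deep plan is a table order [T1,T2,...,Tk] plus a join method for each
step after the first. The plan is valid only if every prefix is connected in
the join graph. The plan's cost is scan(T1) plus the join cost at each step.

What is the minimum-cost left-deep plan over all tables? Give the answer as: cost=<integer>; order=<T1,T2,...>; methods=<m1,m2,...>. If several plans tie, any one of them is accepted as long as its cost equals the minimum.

cost=32600; order=A,C,D,E,B; methods=hash,hash,hash,hash

Selinger DP (subsets sized 1..n):
  {C}: scan cost=200, card=200
  {D}: scan cost=300, card=300
  {A}: scan cost=500, card=500
  {E}: scan cost=50, card=50
  {B}: scan cost=150, card=150
  {CD}: card=300; try (C,hash)→3800, (D,merge)→5000, (C,merge)→5100, (D,hash)→5800, (D,nl)→60200, (C,nl)→60300; best=3800 via (C,hash)
  {AC}: card=2000; try (C,hash)→4200, (A,merge)→7000, (C,merge)→7300, (A,hash)→9400, (A,nl)→100200, (C,nl)→100500; best=4200 via (C,hash)
  {CE}: card=1000; try (E,hash)→1000, (C,merge)→2200, (E,merge)→2350, (C,hash)→3300, (C,nl)→10050, (E,nl)→10200; best=1000 via (E,hash)
  {BC}: card=3000; try (B,hash)→2800, (C,merge)→3300, (B,merge)→3350, (C,hash)→3500, (C,nl)→30150, (B,nl)→30200; best=2800 via (B,hash)
  {ACD}: card=3000; try (D,hash)→11600, (A,merge)→11800, (A,hash)→13100, (D,merge)→31200, (A,nl)→153800, (D,nl)→604200; best=11600 via (D,hash)
  {CDE}: card=1500; try (E,hash)→4700, (E,merge)→7150, (D,hash)→7400, (D,merge)→15000, (E,nl)→18800, (D,nl)→301000; best=4700 via (E,hash)
  {BCD}: card=4500; try (B,hash)→6500, (B,merge)→8150, (D,hash)→11200, (D,merge)→44800, (B,nl)→48800, (D,nl)→902800; best=6500 via (B,hash)
  {ACE}: card=10000; try (E,hash)→6800, (A,hash)→11000, (A,merge)→17000, (E,merge)→28550, (E,nl)→104200, (A,nl)→501000; best=6800 via (E,hash)
  {ABC}: card=30000; try (B,hash)→8600, (A,hash)→14800, (B,merge)→29550, (A,merge)→46800, (B,nl)→304200, (A,nl)→1502800; best=8600 via (B,hash)
  {BCE}: card=15000; try (B,hash)→4400, (E,hash)→6400, (B,merge)→13350, (E,merge)→42150, (B,nl)→151000, (E,nl)→152800; best=4400 via (B,hash)
  {ACDE}: card=15000; try (E,hash)→15200, (A,hash)→15200, (D,hash)→22200, (A,merge)→27700, (E,merge)→50950, (D,merge)→159800 …(+3); best=15200 via (E,hash)
  {ABCD}: card=45000; try (B,hash)→17000, (A,hash)→20000, (D,hash)→44000, (B,merge)→51950, (A,merge)→74500, (B,nl)→461600 …(+3); best=17000 via (B,hash)
  {BCDE}: card=22500; try (B,hash)→8600, (E,hash)→11600, (B,merge)→24050, (D,hash)→24800, (E,merge)→69850, (B,nl)→229700 …(+3); best=8600 via (B,hash)
  {ABCE}: card=150000; try (B,hash)→19200, (A,hash)→28400, (E,hash)→39200, (B,merge)→158150, (A,merge)→234400, (E,merge)→488950 …(+3); best=19200 via (B,hash)
  {ABCDE}: card=225000; try (B,hash)→32600, (A,hash)→40100, (E,hash)→62600, (D,hash)→174600, (B,merge)→241550, (A,merge)→373600 …(+6); best=32600 via (B,hash)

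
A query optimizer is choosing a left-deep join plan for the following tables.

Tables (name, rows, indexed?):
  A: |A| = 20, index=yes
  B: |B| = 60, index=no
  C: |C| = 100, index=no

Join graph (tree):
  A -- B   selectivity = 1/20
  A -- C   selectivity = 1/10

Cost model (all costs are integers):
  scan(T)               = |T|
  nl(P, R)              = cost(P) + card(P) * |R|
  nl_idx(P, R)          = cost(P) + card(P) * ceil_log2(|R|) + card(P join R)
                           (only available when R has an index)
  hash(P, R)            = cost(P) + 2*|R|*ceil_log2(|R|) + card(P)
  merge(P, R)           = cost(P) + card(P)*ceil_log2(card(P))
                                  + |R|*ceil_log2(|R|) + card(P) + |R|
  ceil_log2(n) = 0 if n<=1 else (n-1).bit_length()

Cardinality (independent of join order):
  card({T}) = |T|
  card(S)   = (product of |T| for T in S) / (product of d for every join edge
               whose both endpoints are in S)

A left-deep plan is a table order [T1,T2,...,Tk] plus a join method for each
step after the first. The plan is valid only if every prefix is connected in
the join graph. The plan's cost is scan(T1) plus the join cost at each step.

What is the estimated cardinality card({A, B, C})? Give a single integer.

Tables in S: A(20), B(60), C(100)
Edges inside S: A-B(d=20), A-C(d=10)
numerator = 20 * 60 * 100 = 120000
denominator = 20 * 10 = 200
card(S) = 120000 / 200 = 600

600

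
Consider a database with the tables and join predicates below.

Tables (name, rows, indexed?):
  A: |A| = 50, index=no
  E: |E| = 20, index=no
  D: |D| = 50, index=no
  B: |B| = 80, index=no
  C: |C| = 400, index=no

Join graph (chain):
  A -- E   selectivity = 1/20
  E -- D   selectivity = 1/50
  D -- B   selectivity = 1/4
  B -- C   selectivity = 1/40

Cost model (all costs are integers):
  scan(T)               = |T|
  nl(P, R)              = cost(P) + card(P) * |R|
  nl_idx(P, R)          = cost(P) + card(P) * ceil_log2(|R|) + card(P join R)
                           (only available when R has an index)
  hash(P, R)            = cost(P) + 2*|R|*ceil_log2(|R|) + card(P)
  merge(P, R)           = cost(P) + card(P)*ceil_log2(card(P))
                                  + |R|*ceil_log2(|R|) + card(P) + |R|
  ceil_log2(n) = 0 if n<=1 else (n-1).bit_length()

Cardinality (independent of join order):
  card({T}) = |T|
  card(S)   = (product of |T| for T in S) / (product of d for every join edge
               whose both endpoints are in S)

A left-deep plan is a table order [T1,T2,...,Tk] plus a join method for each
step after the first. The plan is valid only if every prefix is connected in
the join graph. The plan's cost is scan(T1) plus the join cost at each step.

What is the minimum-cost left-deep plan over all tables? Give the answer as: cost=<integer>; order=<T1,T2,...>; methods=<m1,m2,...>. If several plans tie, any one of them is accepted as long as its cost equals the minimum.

cost=9960; order=D,E,A,B,C; methods=hash,merge,merge,hash

Selinger DP (subsets sized 1..n):
  {A}: scan cost=50, card=50
  {E}: scan cost=20, card=20
  {D}: scan cost=50, card=50
  {B}: scan cost=80, card=80
  {C}: scan cost=400, card=400
  {AE}: card=50; try (E,hash)→300, (A,merge)→490, (E,merge)→520, (A,hash)→640, (A,nl)→1020, (E,nl)→1050; best=300 via (E,hash)
  {DE}: card=20; try (E,hash)→300, (D,merge)→490, (E,merge)→520, (D,hash)→640, (D,nl)→1020, (E,nl)→1050; best=300 via (E,hash)
  {BD}: card=1000; try (D,hash)→760, (B,merge)→1040, (D,merge)→1070, (B,hash)→1220, (B,nl)→4050, (D,nl)→4080; best=760 via (D,hash)
  {BC}: card=800; try (B,hash)→1920, (C,merge)→4720, (B,merge)→5040, (C,hash)→7360, (C,nl)→32080, (B,nl)→32400; best=1920 via (B,hash)
  {ADE}: card=50; try (A,merge)→770, (A,hash)→920, (D,hash)→950, (D,merge)→1000, (A,nl)→1300, (D,nl)→2800; best=770 via (A,merge)
  {BDE}: card=400; try (B,merge)→1060, (B,hash)→1440, (B,nl)→1900, (E,hash)→1960, (E,merge)→11880, (E,nl)→20760; best=1060 via (B,merge)
  {BCD}: card=10000; try (D,hash)→3320, (C,hash)→8960, (D,merge)→11070, (C,merge)→15760, (D,nl)→41920, (C,nl)→400760; best=3320 via (D,hash)
  {ABDE}: card=1000; try (B,merge)→1760, (B,hash)→1940, (A,hash)→2060, (B,nl)→4770, (A,merge)→5410, (A,nl)→21060; best=1760 via (B,merge)
  {BCDE}: card=4000; try (C,hash)→8660, (C,merge)→9060, (E,hash)→13520, (E,merge)→153440, (C,nl)→161060, (E,nl)→203320; best=8660 via (C,hash)
  {ABCDE}: card=10000; try (C,hash)→9960, (A,hash)→13260, (C,merge)→16760, (A,merge)→61010, (A,nl)→208660, (C,nl)→401760; best=9960 via (C,hash)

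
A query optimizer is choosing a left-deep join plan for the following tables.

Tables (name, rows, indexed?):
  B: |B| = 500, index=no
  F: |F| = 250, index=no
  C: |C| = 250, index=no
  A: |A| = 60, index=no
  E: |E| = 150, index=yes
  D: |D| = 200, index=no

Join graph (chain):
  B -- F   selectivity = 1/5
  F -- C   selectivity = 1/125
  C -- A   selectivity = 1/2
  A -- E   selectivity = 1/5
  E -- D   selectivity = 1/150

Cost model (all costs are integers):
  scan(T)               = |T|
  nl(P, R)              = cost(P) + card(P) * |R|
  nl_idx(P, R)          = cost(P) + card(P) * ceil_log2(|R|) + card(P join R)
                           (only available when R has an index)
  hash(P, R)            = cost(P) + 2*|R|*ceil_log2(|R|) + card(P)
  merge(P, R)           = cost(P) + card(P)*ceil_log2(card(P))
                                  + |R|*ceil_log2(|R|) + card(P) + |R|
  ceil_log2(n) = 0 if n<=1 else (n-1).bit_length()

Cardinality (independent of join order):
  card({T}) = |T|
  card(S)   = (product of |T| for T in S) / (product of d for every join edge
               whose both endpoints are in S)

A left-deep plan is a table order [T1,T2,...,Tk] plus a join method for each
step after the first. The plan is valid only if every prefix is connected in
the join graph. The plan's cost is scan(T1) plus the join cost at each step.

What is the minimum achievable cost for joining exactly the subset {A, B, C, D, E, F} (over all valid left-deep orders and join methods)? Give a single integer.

Selinger DP over subsets of {A,B,C,D,E,F}:
  {B}: scan cost=500, card=500
  {F}: scan cost=250, card=250
  {C}: scan cost=250, card=250
  {A}: scan cost=60, card=60
  {E}: scan cost=150, card=150
  {D}: scan cost=200, card=200
  {BF}: card=25000; try (F,hash)→5000, (B,merge)→7500, (F,merge)→7750, (B,hash)→9500, (B,nl)→125250, (F,nl)→125500; best=5000 via (F,hash)
  {CF}: card=500; try (F,hash)→4500, (C,hash)→4500, (F,merge)→4750, (C,merge)→4750, (F,nl)→62750, (C,nl)→62750; best=4500 via (F,hash)
  {AC}: card=7500; try (A,hash)→1220, (C,merge)→2730, (A,merge)→2920, (C,hash)→4120, (C,nl)→15060, (A,nl)→15250; best=1220 via (A,hash)
  {AE}: card=1800; try (A,hash)→1020, (E,merge)→1830, (A,merge)→1920, (E,nl_idx)→2340, (E,hash)→2520, (E,nl)→9060 …(+1); best=1020 via (A,hash)
  {DE}: card=200; try (E,nl_idx)→2000, (E,hash)→2800, (D,merge)→3300, (E,merge)→3350, (D,hash)→3500, (D,nl)→30150 …(+1); best=2000 via (E,nl_idx)
  {BCF}: card=50000; try (B,hash)→14000, (B,merge)→14500, (C,hash)→34000, (B,nl)→254500, (C,merge)→407250, (C,nl)→6255000; best=14000 via (B,hash)
  {ACF}: card=15000; try (A,hash)→5720, (A,merge)→9920, (F,hash)→12720, (A,nl)→34500, (F,merge)→108470, (F,nl)→1876220; best=5720 via (A,hash)
  {ACE}: card=225000; try (C,hash)→6820, (E,hash)→11120, (C,merge)→24870, (E,merge)→107570, (E,nl_idx)→286220, (C,nl)→451020 …(+1); best=6820 via (C,hash)
  {ADE}: card=2400; try (A,hash)→2920, (A,merge)→4220, (D,hash)→6020, (A,nl)→14000, (D,merge)→24420, (D,nl)→361020; best=2920 via (A,hash)
  {ABCF}: card=1500000; try (B,hash)→29720, (A,hash)→64720, (B,merge)→235720, (A,merge)→864420, (A,nl)→3014000, (B,nl)→7505720; best=29720 via (B,hash)
  {ACEF}: card=450000; try (E,hash)→23120, (E,merge)→232070, (F,hash)→235820, (E,nl_idx)→575720, (E,nl)→2255720, (F,merge)→4284070 …(+1); best=23120 via (E,hash)
  {ACDE}: card=300000; try (C,hash)→9320, (C,merge)→36370, (D,hash)→235020, (C,nl)→602920, (D,merge)→4283620, (D,nl)→45006820; best=9320 via (C,hash)
  {ABCEF}: card=45000000; try (B,hash)→482120, (E,hash)→1532120, (B,merge)→9028120, (E,merge)→33031070, (E,nl_idx)→57029720, (B,nl)→225023120 …(+1); best=482120 via (B,hash)
  {ACDEF}: card=600000; try (F,hash)→313320, (D,hash)→476320, (F,merge)→6011570, (D,merge)→9024920, (F,nl)→75009320, (D,nl)→90023120; best=313320 via (F,hash)
  {ABCDEF}: card=60000000; try (B,hash)→922320, (B,merge)→12918320, (D,hash)→45485320, (B,nl)→300313320, (D,merge)→1215483920, (D,nl)→9000482120; best=922320 via (B,hash)

922320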